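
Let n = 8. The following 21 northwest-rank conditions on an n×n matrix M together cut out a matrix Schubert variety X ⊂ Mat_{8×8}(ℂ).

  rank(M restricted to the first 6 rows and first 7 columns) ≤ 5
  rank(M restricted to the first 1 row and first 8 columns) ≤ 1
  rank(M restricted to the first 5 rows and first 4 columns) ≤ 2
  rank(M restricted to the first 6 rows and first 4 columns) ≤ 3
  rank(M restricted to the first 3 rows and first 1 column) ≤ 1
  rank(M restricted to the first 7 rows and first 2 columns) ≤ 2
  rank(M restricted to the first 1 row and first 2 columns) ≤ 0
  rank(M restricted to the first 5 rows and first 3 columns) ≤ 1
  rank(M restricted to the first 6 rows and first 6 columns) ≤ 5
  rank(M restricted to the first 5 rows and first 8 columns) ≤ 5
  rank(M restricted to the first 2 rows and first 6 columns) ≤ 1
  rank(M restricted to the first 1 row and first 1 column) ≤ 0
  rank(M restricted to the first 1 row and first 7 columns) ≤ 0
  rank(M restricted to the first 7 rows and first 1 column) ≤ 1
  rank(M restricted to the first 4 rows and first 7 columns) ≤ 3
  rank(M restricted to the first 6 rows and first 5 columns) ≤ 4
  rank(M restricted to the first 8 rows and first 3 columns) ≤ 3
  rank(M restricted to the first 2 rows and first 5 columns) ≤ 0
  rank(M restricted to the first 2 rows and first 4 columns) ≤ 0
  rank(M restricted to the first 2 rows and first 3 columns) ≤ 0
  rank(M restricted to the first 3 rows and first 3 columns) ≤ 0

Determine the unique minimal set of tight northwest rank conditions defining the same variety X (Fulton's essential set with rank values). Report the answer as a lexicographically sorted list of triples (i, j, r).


Propagating the 21 rank bounds to every northwest block:

  i=1: 0 | 0 | 0 | 0 | 0 | 0 | 0 | 1
  i=2: 0 | 0 | 0 | 0 | 0 | 1 | 1 | 2
  i=3: 0 | 0 | 0 | 1 | 1 | 2 | 2 | 3
  i=4: 1 | 1 | 1 | 2 | 2 | 3 | 3 | 4
  i=5: 1 | 1 | 1 | 2 | 3 | 4 | 4 | 5
  i=6: 1 | 2 | 2 | 3 | 4 | 5 | 5 | 6
  i=7: 1 | 2 | 3 | 4 | 5 | 6 | 6 | 7
  i=8: 1 | 2 | 3 | 4 | 5 | 6 | 7 | 8

hence w(1..8) = (8, 6, 4, 1, 5, 2, 3, 7).

D(w) has 17 cells with 4 SE-corners; essential set:

[(1, 7, 0), (2, 5, 0), (3, 3, 0), (5, 3, 1)]


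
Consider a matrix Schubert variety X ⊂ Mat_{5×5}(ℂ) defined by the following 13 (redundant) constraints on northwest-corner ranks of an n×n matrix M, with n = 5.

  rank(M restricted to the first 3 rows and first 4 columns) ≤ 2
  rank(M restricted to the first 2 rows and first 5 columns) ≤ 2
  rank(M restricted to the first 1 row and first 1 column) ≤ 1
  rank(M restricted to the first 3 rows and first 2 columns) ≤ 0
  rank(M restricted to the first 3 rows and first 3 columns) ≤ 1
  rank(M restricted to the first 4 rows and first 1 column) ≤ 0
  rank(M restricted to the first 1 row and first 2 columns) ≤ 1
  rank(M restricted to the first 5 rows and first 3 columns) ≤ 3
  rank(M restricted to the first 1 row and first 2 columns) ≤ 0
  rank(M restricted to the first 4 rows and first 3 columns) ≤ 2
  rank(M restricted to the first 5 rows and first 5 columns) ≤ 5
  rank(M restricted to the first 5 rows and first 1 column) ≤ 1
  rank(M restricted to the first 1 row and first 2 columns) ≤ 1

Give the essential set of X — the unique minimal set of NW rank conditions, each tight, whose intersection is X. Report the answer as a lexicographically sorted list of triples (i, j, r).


Recovering R(i,j) via the rank-extension bound from the 13 conditions:

  i=1: 0  0  1  1  1
  i=2: 0  0  1  2  2
  i=3: 0  0  1  2  3
  i=4: 0  1  2  3  4
  i=5: 1  2  3  4  5

giving w = (3, 4, 5, 2, 1) via Δ²R.

2 SE-corners of the 7-cell Rothe diagram give Ess(w):

[(3, 2, 0), (4, 1, 0)]


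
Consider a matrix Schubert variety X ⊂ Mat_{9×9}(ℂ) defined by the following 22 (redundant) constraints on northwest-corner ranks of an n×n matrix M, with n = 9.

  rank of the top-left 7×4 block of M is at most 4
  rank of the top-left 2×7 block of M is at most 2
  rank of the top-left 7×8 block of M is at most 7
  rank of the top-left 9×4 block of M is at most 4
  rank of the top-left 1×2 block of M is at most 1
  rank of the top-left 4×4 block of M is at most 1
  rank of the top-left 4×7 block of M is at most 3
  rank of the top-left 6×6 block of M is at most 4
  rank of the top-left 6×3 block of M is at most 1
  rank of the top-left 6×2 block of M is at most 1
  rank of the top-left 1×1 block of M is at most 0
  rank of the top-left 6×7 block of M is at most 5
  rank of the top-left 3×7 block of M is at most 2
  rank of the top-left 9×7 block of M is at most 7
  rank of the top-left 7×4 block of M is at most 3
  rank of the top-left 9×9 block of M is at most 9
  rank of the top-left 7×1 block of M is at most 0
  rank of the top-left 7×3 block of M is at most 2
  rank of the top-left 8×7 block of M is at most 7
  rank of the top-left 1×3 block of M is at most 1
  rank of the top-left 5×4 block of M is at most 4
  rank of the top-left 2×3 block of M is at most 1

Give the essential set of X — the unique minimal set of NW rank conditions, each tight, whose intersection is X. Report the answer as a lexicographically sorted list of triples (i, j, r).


Recovering R(i,j) via the rank-extension bound from the 22 conditions:

  R[1]: 0 | 1 | 1 | 1 | 1 | 1 | 1 | 1 | 1
  R[2]: 0 | 1 | 1 | 1 | 2 | 2 | 2 | 2 | 2
  R[3]: 0 | 1 | 1 | 1 | 2 | 2 | 2 | 3 | 3
  R[4]: 0 | 1 | 1 | 1 | 2 | 3 | 3 | 4 | 4
  R[5]: 0 | 1 | 1 | 2 | 3 | 4 | 4 | 5 | 5
  R[6]: 0 | 1 | 1 | 2 | 3 | 4 | 5 | 6 | 6
  R[7]: 0 | 1 | 2 | 3 | 4 | 5 | 6 | 7 | 7
  R[8]: 1 | 2 | 3 | 4 | 5 | 6 | 7 | 8 | 8
  R[9]: 1 | 2 | 3 | 4 | 5 | 6 | 7 | 8 | 9

hence w(1..9) = (2, 5, 8, 6, 4, 7, 3, 1, 9).

Fulton essential set (4 of the 17 Rothe cells):

[(3, 7, 2), (4, 4, 1), (6, 3, 1), (7, 1, 0)]


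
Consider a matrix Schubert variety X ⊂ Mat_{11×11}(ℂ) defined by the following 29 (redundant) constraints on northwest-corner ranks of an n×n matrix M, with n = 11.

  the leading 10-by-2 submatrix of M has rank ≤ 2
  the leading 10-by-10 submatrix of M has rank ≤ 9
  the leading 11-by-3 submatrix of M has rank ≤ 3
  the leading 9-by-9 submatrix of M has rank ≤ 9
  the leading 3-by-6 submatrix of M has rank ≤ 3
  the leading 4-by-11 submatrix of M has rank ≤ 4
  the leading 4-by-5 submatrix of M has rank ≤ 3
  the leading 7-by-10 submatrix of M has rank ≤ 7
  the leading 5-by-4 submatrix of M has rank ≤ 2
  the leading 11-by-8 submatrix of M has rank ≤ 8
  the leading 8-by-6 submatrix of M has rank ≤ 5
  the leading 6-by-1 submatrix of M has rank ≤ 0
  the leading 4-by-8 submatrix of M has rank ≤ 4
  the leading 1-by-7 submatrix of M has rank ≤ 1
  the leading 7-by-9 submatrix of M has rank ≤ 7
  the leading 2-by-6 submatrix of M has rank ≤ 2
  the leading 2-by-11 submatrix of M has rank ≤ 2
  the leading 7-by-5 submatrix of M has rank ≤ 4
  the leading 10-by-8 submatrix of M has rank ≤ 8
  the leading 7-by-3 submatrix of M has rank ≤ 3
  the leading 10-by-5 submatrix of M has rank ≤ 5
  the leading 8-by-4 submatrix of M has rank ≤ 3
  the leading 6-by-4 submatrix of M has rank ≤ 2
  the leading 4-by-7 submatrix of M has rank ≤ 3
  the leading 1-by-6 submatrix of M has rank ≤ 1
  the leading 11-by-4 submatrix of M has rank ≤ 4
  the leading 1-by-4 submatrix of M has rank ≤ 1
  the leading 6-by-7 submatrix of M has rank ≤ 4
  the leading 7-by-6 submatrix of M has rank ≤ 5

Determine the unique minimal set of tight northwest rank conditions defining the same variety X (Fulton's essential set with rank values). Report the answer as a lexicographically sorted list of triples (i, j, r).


Reconstructing r_w from the 29 given conditions:

  i=1: 0 1 1 1 1 1 1 1 1 1 1
  i=2: 0 1 2 2 2 2 2 2 2 2 2
  i=3: 0 1 2 2 3 3 3 3 3 3 3
  i=4: 0 1 2 2 3 3 3 4 4 4 4
  i=5: 0 1 2 2 3 4 4 5 5 5 5
  i=6: 0 1 2 2 3 4 4 5 6 6 6
  i=7: 1 2 3 3 4 5 5 6 7 7 7
  i=8: 1 2 3 3 4 5 6 7 8 8 8
  i=9: 1 2 3 4 5 6 7 8 9 9 9
  i=10: 1 2 3 4 5 6 7 8 9 9 10
  i=11: 1 2 3 4 5 6 7 8 9 10 11

hence w(1..11) = (2, 3, 5, 8, 6, 9, 1, 7, 4, 11, 10).

D(w) has 15 cells with 6 SE-corners; essential set:

[(4, 7, 3), (6, 1, 0), (6, 4, 2), (6, 7, 4), (8, 4, 3), (10, 10, 9)]


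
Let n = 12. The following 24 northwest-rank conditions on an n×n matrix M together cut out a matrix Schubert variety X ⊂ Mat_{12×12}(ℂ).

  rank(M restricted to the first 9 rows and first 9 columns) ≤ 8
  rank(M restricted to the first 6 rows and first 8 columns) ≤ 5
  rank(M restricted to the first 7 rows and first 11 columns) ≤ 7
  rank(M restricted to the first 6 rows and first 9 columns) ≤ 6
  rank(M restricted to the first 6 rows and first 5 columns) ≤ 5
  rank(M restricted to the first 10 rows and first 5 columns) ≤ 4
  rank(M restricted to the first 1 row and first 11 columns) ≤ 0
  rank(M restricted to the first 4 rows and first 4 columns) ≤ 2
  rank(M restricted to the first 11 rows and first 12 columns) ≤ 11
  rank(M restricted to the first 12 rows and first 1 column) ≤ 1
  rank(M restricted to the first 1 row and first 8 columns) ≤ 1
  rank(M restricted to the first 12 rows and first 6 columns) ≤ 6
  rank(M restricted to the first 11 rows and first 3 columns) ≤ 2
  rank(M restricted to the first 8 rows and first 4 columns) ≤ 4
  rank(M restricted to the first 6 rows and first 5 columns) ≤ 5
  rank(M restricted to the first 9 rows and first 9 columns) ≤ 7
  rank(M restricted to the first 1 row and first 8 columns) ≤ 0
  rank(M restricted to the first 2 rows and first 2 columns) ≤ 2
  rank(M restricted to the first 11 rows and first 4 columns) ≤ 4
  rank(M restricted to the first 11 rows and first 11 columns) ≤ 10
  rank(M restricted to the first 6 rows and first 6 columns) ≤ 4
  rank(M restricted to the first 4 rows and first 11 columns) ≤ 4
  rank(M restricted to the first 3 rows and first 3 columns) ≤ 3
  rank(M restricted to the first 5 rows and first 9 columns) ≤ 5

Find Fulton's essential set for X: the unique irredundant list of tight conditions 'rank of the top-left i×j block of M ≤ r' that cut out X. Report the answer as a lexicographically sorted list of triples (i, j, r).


Computing R[i][j] = min implied NW-rank bound (n=12, 24 conditions):

  row 1: 0, 0, 0, 0, 0, 0, 0, 0, 0, 0, 0, 1
  row 2: 1, 1, 1, 1, 1, 1, 1, 1, 1, 1, 1, 2
  row 3: 1, 2, 2, 2, 2, 2, 2, 2, 2, 2, 2, 3
  row 4: 1, 2, 2, 2, 3, 3, 3, 3, 3, 3, 3, 4
  row 5: 1, 2, 2, 3, 4, 4, 4, 4, 4, 4, 4, 5
  row 6: 1, 2, 2, 3, 4, 4, 5, 5, 5, 5, 5, 6
  row 7: 1, 2, 2, 3, 4, 5, 6, 6, 6, 6, 6, 7
  row 8: 1, 2, 2, 3, 4, 5, 6, 7, 7, 7, 7, 8
  row 9: 1, 2, 2, 3, 4, 5, 6, 7, 7, 8, 8, 9
  row 10: 1, 2, 2, 3, 4, 5, 6, 7, 8, 9, 9, 10
  row 11: 1, 2, 2, 3, 4, 5, 6, 7, 8, 9, 10, 11
  row 12: 1, 2, 3, 4, 5, 6, 7, 8, 9, 10, 11, 12

so w = (12, 1, 2, 5, 4, 7, 6, 8, 10, 9, 11, 3).

5 SE-corners of the 22-cell Rothe diagram give Ess(w):

[(1, 11, 0), (4, 4, 2), (6, 6, 4), (9, 9, 7), (11, 3, 2)]


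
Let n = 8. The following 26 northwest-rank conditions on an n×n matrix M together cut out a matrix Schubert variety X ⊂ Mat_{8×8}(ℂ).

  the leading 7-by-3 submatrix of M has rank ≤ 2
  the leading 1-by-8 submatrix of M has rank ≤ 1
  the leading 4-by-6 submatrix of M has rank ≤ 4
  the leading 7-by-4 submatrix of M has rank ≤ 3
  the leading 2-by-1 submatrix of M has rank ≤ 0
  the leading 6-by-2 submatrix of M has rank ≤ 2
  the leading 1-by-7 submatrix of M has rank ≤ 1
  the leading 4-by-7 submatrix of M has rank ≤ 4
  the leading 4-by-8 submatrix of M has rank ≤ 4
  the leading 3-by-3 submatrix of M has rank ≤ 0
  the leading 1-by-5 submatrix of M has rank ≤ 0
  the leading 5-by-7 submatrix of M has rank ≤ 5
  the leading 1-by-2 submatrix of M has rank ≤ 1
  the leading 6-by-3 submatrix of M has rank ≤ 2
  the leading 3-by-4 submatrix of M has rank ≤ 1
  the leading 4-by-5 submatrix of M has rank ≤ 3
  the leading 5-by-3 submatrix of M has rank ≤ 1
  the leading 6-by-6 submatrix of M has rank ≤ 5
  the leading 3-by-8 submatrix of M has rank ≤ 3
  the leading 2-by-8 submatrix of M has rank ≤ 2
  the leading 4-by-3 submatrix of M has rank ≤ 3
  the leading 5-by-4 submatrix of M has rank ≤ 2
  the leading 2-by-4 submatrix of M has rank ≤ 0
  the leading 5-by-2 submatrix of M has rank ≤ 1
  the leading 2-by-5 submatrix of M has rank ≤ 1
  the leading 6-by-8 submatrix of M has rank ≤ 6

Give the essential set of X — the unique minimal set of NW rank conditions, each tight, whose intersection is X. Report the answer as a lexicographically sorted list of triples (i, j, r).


Recovering R(i,j) via the rank-extension bound from the 26 conditions:

  0, 0, 0, 0, 0, 1, 1, 1
  0, 0, 0, 0, 1, 2, 2, 2
  0, 0, 0, 1, 2, 3, 3, 3
  1, 1, 1, 2, 3, 4, 4, 4
  1, 1, 1, 2, 3, 4, 5, 5
  1, 2, 2, 3, 4, 5, 6, 6
  1, 2, 2, 3, 4, 5, 6, 7
  1, 2, 3, 4, 5, 6, 7, 8

so w = (6, 5, 4, 1, 7, 2, 8, 3).

|D(w)|=15, |Ess(w)|=5:

[(1, 5, 0), (2, 4, 0), (3, 3, 0), (5, 3, 1), (7, 3, 2)]


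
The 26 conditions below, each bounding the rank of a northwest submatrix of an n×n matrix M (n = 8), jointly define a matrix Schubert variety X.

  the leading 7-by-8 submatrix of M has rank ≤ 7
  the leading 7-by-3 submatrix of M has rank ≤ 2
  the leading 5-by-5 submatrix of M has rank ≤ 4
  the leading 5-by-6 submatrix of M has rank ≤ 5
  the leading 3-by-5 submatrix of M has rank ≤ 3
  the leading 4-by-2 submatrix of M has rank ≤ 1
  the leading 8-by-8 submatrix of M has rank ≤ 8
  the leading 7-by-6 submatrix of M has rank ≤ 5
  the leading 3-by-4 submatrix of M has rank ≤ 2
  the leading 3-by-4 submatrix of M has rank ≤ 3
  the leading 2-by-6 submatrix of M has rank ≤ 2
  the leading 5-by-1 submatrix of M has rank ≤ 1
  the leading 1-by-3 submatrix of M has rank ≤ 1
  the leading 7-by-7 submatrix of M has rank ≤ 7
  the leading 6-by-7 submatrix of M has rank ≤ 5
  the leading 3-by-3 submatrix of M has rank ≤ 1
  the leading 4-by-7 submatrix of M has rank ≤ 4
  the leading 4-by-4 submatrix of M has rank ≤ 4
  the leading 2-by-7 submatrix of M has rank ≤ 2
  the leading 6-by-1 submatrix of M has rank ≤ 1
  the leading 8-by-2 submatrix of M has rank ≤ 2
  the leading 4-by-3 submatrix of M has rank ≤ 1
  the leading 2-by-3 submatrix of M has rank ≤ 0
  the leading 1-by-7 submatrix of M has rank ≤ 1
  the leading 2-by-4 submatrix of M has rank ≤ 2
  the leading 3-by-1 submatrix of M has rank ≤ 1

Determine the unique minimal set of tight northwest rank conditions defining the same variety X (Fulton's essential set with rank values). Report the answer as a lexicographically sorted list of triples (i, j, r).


Rank table r_w(8×8) implied by the 26 constraints:

  0 0 0 1 1 1 1 1
  0 0 0 1 2 2 2 2
  1 1 1 2 3 3 3 3
  1 1 1 2 3 4 4 4
  1 2 2 3 4 5 5 5
  1 2 2 3 4 5 5 6
  1 2 2 3 4 5 6 7
  1 2 3 4 5 6 7 8

so w = (4, 5, 1, 6, 2, 8, 7, 3).

4 SE-corners of the 11-cell Rothe diagram give Ess(w):

[(2, 3, 0), (4, 3, 1), (6, 7, 5), (7, 3, 2)]


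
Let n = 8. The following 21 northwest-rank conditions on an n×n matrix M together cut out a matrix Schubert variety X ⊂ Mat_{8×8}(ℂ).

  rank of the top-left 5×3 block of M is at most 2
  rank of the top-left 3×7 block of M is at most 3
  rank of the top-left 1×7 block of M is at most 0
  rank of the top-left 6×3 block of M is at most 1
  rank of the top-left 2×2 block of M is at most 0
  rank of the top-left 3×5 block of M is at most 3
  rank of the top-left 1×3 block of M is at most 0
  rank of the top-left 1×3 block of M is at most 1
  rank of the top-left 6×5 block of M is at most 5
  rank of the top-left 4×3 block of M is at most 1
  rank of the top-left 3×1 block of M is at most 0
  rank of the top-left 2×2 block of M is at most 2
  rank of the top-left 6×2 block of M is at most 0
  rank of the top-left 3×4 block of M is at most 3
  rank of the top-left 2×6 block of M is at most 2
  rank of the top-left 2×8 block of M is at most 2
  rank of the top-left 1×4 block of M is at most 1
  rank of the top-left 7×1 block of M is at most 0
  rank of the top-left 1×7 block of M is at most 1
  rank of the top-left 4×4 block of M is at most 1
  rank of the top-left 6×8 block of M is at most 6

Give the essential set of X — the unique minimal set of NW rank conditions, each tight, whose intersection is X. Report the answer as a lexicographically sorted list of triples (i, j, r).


Reconstructing r_w from the 21 given conditions:

  R[1]: 0, 0, 0, 0, 0, 0, 0, 1
  R[2]: 0, 0, 1, 1, 1, 1, 1, 2
  R[3]: 0, 0, 1, 1, 2, 2, 2, 3
  R[4]: 0, 0, 1, 1, 2, 3, 3, 4
  R[5]: 0, 0, 1, 2, 3, 4, 4, 5
  R[6]: 0, 0, 1, 2, 3, 4, 5, 6
  R[7]: 0, 1, 2, 3, 4, 5, 6, 7
  R[8]: 1, 2, 3, 4, 5, 6, 7, 8

so w = (8, 3, 5, 6, 4, 7, 2, 1).

4 SE-corners of the 20-cell Rothe diagram give Ess(w):

[(1, 7, 0), (4, 4, 1), (6, 2, 0), (7, 1, 0)]


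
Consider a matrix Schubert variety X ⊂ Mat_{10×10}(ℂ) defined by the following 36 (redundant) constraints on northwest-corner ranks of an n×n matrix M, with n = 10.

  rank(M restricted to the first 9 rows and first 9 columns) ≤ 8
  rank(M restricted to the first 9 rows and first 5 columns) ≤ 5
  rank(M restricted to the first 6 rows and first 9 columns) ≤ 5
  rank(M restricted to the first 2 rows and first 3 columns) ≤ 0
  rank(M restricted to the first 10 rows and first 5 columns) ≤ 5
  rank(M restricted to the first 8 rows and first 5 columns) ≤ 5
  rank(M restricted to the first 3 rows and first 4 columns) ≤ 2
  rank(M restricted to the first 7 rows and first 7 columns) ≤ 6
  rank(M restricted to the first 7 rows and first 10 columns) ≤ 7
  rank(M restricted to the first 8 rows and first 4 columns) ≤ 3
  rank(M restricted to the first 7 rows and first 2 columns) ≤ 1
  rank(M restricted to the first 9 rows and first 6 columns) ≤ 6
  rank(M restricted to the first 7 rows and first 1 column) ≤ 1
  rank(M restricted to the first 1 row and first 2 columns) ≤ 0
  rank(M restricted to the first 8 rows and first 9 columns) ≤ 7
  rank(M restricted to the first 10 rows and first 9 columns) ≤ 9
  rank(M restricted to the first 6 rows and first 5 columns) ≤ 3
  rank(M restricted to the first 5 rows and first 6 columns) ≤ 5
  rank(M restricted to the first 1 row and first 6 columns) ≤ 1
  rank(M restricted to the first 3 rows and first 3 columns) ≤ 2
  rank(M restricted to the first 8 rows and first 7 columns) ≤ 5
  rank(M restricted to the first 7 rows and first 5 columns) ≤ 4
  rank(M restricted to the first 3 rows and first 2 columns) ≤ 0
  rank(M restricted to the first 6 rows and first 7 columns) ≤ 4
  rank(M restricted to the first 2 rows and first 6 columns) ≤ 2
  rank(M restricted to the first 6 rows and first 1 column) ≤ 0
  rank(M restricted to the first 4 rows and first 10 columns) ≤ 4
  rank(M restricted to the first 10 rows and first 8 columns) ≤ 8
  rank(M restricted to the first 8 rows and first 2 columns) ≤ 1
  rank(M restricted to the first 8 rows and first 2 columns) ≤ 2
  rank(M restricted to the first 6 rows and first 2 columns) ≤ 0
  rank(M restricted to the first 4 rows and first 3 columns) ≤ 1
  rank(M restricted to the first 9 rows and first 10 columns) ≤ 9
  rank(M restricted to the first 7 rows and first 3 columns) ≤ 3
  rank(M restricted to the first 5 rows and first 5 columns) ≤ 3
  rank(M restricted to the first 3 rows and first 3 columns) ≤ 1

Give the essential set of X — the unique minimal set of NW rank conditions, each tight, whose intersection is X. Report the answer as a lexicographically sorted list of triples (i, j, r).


Propagating the 36 rank bounds to every northwest block:

  R[1]: 0 | 0 | 0 | 1 | 1 | 1 | 1 | 1 | 1 | 1
  R[2]: 0 | 0 | 0 | 1 | 2 | 2 | 2 | 2 | 2 | 2
  R[3]: 0 | 0 | 1 | 2 | 3 | 3 | 3 | 3 | 3 | 3
  R[4]: 0 | 0 | 1 | 2 | 3 | 4 | 4 | 4 | 4 | 4
  R[5]: 0 | 0 | 1 | 2 | 3 | 4 | 4 | 5 | 5 | 5
  R[6]: 0 | 0 | 1 | 2 | 3 | 4 | 4 | 5 | 5 | 6
  R[7]: 1 | 1 | 2 | 3 | 4 | 5 | 5 | 6 | 6 | 7
  R[8]: 1 | 1 | 2 | 3 | 4 | 5 | 5 | 6 | 7 | 8
  R[9]: 1 | 2 | 3 | 4 | 5 | 6 | 6 | 7 | 8 | 9
  R[10]: 1 | 2 | 3 | 4 | 5 | 6 | 7 | 8 | 9 | 10

giving w = (4, 5, 3, 6, 8, 10, 1, 9, 2, 7) via Δ²R.

D(w) has 19 cells with 6 SE-corners; essential set:

[(2, 3, 0), (6, 2, 0), (6, 7, 4), (6, 9, 5), (8, 2, 1), (8, 7, 5)]


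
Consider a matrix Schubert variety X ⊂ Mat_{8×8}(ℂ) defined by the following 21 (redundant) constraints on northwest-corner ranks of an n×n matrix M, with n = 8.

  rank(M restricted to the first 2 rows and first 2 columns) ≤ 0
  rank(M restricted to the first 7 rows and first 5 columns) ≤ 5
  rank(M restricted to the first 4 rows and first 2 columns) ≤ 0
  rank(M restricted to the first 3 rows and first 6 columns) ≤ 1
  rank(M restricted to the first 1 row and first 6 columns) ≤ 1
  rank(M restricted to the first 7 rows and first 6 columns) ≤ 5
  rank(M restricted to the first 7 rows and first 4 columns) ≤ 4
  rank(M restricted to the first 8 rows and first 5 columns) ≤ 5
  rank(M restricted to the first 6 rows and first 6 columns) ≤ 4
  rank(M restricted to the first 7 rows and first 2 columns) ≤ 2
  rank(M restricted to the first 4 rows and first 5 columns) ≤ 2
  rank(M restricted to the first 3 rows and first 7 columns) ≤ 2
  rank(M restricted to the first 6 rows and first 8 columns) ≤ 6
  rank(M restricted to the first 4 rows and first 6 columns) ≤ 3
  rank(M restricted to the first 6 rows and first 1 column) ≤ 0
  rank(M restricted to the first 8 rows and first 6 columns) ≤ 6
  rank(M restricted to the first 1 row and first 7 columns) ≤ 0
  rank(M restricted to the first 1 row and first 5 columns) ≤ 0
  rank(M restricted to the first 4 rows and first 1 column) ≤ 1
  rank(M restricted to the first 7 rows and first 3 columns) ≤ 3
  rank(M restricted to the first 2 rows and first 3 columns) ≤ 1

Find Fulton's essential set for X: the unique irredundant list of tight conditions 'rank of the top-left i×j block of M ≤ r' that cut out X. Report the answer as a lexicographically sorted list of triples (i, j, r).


The tightest implied rank at each (i,j), from the 21 conditions:

  0  0  0  0  0  0  0  1
  0  0  1  1  1  1  1  2
  0  0  1  1  1  1  2  3
  0  0  1  2  2  2  3  4
  0  1  2  3  3  3  4  5
  0  1  2  3  4  4  5  6
  1  2  3  4  5  5  6  7
  1  2  3  4  5  6  7  8

so w = (8, 3, 7, 4, 2, 5, 1, 6).

4 SE-corners of the 18-cell Rothe diagram give Ess(w):

[(1, 7, 0), (3, 6, 1), (4, 2, 0), (6, 1, 0)]


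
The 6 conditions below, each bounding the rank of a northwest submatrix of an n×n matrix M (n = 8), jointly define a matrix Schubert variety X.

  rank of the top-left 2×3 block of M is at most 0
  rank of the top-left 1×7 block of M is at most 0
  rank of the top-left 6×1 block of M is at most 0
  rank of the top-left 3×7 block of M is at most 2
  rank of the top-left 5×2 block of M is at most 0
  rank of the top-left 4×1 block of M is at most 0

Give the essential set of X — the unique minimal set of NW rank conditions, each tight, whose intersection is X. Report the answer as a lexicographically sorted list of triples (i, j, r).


Rank table r_w(8×8) implied by the 6 constraints:

  0 0 0 0 0 0 0 1
  0 0 0 1 1 1 1 2
  0 0 1 2 2 2 2 3
  0 0 1 2 3 3 3 4
  0 0 1 2 3 4 4 5
  0 1 2 3 4 5 5 6
  1 2 3 4 5 6 6 7
  1 2 3 4 5 6 7 8

reading off 1-entries of Δ²R: w = (8, 4, 3, 5, 6, 2, 1, 7).

|D(w)|=17, |Ess(w)|=4:

[(1, 7, 0), (2, 3, 0), (5, 2, 0), (6, 1, 0)]


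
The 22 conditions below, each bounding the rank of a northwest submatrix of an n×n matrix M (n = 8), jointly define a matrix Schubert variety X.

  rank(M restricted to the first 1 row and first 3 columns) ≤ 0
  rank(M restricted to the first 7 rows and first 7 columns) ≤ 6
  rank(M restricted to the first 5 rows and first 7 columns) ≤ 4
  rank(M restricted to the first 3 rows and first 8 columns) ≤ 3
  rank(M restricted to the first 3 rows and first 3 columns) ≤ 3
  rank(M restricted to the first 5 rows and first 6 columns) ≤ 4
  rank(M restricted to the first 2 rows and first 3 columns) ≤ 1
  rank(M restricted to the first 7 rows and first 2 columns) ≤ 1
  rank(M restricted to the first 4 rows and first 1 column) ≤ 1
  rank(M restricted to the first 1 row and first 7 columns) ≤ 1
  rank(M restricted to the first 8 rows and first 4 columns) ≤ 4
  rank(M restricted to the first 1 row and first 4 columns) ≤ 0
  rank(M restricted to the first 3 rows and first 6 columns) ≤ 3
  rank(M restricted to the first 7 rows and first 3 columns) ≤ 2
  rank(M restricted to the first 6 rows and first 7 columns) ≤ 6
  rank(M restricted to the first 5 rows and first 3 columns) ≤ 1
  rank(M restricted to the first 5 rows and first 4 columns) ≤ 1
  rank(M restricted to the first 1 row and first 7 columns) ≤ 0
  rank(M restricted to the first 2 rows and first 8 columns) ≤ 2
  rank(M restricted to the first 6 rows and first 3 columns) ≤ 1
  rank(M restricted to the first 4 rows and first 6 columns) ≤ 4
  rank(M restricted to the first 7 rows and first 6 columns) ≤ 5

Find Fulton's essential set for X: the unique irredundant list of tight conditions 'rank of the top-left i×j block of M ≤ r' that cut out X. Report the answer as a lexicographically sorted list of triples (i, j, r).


Computing R[i][j] = min implied NW-rank bound (n=8, 22 conditions):

  R[1]: 0  0  0  0  0  0  0  1
  R[2]: 1  1  1  1  1  1  1  2
  R[3]: 1  1  1  1  2  2  2  3
  R[4]: 1  1  1  1  2  3  3  4
  R[5]: 1  1  1  1  2  3  4  5
  R[6]: 1  1  1  2  3  4  5  6
  R[7]: 1  1  2  3  4  5  6  7
  R[8]: 1  2  3  4  5  6  7  8

reading off 1-entries of Δ²R: w = (8, 1, 5, 6, 7, 4, 3, 2).

|D(w)|=19, |Ess(w)|=4:

[(1, 7, 0), (5, 4, 1), (6, 3, 1), (7, 2, 1)]


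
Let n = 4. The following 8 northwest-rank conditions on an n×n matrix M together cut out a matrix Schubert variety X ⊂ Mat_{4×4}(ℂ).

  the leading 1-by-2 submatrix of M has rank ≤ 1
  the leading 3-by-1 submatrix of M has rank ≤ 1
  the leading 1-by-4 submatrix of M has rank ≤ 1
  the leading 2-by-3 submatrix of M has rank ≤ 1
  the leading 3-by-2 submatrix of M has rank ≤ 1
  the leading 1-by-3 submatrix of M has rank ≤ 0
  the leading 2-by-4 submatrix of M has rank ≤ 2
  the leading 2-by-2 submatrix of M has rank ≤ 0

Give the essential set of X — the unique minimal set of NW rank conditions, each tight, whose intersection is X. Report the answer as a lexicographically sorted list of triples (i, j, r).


The tightest implied rank at each (i,j), from the 8 conditions:

  i=1: 0, 0, 0, 1
  i=2: 0, 0, 1, 2
  i=3: 1, 1, 2, 3
  i=4: 1, 2, 3, 4

giving w = (4, 3, 1, 2) via Δ²R.

D(w) has 5 cells with 2 SE-corners; essential set:

[(1, 3, 0), (2, 2, 0)]


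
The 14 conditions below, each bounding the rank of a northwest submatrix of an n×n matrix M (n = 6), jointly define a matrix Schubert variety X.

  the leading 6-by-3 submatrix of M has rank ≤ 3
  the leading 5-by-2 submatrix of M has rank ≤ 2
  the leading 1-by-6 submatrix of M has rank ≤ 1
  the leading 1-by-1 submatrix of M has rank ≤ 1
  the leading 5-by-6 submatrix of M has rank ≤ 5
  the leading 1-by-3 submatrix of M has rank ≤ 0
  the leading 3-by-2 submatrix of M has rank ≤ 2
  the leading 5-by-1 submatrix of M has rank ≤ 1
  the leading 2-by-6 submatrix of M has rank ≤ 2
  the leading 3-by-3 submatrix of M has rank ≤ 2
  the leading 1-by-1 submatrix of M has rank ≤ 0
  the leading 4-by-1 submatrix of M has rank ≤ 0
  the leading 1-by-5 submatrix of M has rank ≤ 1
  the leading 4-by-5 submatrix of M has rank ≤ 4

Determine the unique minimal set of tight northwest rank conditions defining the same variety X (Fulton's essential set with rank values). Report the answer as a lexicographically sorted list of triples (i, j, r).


Computing R[i][j] = min implied NW-rank bound (n=6, 14 conditions):

  R[1]: 0  0  0  1  1  1
  R[2]: 0  1  1  2  2  2
  R[3]: 0  1  2  3  3  3
  R[4]: 0  1  2  3  4  4
  R[5]: 1  2  3  4  5  5
  R[6]: 1  2  3  4  5  6

giving w = (4, 2, 3, 5, 1, 6) via Δ²R.

Rothe diagram D(w) (6 cells), 2 SE-corners (essential conditions):

[(1, 3, 0), (4, 1, 0)]


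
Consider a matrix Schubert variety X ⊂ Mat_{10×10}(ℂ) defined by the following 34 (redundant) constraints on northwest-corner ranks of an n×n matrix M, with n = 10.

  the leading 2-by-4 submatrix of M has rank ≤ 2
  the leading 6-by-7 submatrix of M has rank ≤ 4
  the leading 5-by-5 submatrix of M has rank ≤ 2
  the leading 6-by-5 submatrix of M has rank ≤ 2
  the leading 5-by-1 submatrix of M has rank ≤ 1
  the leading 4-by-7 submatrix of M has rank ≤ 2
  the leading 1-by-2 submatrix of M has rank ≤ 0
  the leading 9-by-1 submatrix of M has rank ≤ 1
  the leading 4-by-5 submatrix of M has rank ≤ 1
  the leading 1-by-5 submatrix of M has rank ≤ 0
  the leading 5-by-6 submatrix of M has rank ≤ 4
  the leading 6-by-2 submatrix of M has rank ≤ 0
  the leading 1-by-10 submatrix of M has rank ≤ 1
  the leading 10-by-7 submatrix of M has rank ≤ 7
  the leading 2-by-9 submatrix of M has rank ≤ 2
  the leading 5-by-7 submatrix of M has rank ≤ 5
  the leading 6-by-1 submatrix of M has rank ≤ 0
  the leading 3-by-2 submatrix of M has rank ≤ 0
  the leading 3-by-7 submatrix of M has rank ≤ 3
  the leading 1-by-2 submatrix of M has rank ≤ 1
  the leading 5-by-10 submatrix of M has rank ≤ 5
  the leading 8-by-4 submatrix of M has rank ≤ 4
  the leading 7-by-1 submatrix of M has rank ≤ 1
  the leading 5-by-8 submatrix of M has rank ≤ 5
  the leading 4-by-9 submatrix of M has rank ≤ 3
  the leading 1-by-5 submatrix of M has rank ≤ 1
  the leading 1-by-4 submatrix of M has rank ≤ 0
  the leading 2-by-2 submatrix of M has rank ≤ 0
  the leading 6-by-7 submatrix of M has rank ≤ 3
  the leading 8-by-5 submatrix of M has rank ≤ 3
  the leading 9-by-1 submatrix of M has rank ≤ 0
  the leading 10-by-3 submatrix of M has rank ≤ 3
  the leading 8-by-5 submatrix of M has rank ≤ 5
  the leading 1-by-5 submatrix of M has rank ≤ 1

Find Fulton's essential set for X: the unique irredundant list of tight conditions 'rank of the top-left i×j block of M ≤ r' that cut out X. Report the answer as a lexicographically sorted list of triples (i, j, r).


Rank table r_w(10×10) implied by the 34 constraints:

  0 | 0 | 0 | 0 | 0 | 1 | 1 | 1 | 1 | 1
  0 | 0 | 1 | 1 | 1 | 2 | 2 | 2 | 2 | 2
  0 | 0 | 1 | 1 | 1 | 2 | 2 | 3 | 3 | 3
  0 | 0 | 1 | 1 | 1 | 2 | 2 | 3 | 3 | 4
  0 | 0 | 1 | 2 | 2 | 3 | 3 | 4 | 4 | 5
  0 | 0 | 1 | 2 | 2 | 3 | 3 | 4 | 5 | 6
  0 | 1 | 2 | 3 | 3 | 4 | 4 | 5 | 6 | 7
  0 | 1 | 2 | 3 | 3 | 4 | 5 | 6 | 7 | 8
  0 | 1 | 2 | 3 | 4 | 5 | 6 | 7 | 8 | 9
  1 | 2 | 3 | 4 | 5 | 6 | 7 | 8 | 9 | 10

hence w(1..10) = (6, 3, 8, 10, 4, 9, 2, 7, 5, 1).

|D(w)|=28, |Ess(w)|=9:

[(1, 5, 0), (4, 5, 1), (4, 7, 2), (4, 9, 3), (6, 2, 0), (6, 5, 2), (6, 7, 3), (8, 5, 3), (9, 1, 0)]


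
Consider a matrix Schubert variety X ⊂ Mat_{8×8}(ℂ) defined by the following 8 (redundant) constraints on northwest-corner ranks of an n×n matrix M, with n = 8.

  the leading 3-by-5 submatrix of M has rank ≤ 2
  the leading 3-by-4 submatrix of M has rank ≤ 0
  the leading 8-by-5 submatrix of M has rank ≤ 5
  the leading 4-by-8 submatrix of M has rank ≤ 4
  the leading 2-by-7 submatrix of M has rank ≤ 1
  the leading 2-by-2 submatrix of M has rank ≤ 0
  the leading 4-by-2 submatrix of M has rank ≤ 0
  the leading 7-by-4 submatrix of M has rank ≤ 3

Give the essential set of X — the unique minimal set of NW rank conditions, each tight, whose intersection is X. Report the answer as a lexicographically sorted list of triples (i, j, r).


The tightest implied rank at each (i,j), from the 8 conditions:

  R[1]: 0  0  0  0  1  1  1  1
  R[2]: 0  0  0  0  1  1  1  2
  R[3]: 0  0  0  0  1  2  2  3
  R[4]: 0  0  1  1  2  3  3  4
  R[5]: 1  1  2  2  3  4  4  5
  R[6]: 1  2  3  3  4  5  5  6
  R[7]: 1  2  3  3  4  5  6  7
  R[8]: 1  2  3  4  5  6  7  8

the unique w with this rank table is (5, 8, 6, 3, 1, 2, 7, 4).

ℓ(w)=17; the 4 essential cells (i,j,r):

[(2, 7, 1), (3, 4, 0), (4, 2, 0), (7, 4, 3)]


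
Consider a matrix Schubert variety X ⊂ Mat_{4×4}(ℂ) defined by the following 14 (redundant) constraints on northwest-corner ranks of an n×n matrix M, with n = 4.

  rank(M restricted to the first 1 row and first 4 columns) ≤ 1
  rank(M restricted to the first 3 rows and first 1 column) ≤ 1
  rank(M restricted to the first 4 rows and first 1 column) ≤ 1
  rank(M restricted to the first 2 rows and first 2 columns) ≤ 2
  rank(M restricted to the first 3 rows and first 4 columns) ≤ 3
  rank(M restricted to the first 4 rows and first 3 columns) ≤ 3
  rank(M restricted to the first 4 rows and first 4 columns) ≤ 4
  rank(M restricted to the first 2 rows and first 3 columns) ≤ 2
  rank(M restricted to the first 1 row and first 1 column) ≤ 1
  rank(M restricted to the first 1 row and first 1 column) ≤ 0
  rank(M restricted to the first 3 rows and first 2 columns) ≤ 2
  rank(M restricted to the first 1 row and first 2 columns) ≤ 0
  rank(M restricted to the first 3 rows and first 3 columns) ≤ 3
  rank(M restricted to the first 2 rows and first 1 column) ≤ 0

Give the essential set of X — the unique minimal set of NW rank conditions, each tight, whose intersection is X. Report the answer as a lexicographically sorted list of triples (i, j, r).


Computing R[i][j] = min implied NW-rank bound (n=4, 14 conditions):

  R[1]: 0, 0, 1, 1
  R[2]: 0, 1, 2, 2
  R[3]: 1, 2, 3, 3
  R[4]: 1, 2, 3, 4

second differences of R give the permutation w = (3, 2, 1, 4).

Fulton essential set (2 of the 3 Rothe cells):

[(1, 2, 0), (2, 1, 0)]


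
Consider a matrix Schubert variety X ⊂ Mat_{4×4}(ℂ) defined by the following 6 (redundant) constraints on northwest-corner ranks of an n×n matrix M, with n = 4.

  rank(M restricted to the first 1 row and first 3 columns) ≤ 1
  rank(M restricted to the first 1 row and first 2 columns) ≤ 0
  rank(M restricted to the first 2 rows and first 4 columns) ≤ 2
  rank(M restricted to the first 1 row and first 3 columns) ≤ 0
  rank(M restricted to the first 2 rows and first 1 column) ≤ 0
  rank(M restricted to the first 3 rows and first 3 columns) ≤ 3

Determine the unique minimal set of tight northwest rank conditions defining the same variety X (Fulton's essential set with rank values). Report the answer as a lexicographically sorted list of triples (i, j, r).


Rank table r_w(4×4) implied by the 6 constraints:

  0 0 0 1
  0 1 1 2
  1 2 2 3
  1 2 3 4

giving w = (4, 2, 1, 3) via Δ²R.

ℓ(w)=4; the 2 essential cells (i,j,r):

[(1, 3, 0), (2, 1, 0)]


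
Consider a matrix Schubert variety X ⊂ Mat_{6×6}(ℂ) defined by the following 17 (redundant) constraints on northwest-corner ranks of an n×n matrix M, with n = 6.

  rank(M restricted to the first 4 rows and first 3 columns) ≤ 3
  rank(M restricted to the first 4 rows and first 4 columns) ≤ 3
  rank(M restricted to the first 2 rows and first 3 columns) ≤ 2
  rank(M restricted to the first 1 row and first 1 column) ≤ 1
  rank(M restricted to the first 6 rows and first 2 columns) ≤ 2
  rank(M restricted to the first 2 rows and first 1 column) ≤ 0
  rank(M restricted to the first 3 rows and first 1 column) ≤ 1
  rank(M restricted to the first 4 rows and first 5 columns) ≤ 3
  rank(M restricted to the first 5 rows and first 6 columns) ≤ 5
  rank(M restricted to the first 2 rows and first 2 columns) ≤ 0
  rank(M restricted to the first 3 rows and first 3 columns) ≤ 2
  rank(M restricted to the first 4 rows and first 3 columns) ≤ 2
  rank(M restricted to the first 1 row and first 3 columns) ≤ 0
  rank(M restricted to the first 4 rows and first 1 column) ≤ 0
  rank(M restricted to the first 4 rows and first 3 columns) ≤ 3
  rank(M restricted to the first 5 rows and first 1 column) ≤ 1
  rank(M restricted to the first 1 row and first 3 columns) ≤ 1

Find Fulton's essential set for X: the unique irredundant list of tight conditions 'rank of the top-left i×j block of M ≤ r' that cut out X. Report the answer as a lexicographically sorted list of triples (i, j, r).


Computing R[i][j] = min implied NW-rank bound (n=6, 17 conditions):

  0 0 0 1 1 1
  0 0 1 2 2 2
  0 1 2 3 3 3
  0 1 2 3 3 4
  1 2 3 4 4 5
  1 2 3 4 5 6

reading off 1-entries of Δ²R: w = (4, 3, 2, 6, 1, 5).

ℓ(w)=8; the 4 essential cells (i,j,r):

[(1, 3, 0), (2, 2, 0), (4, 1, 0), (4, 5, 3)]


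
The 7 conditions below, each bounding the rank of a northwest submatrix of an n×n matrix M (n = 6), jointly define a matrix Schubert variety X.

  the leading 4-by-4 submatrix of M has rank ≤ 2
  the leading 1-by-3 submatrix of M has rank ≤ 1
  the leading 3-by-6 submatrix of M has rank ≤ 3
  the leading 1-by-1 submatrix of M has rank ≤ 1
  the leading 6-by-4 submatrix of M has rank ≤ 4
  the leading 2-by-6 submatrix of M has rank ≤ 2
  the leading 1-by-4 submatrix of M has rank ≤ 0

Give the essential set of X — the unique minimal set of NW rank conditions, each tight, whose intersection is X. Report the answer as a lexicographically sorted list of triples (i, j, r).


Reconstructing r_w from the 7 given conditions:

  i=1: 0 0 0 0 1 1
  i=2: 1 1 1 1 2 2
  i=3: 1 2 2 2 3 3
  i=4: 1 2 2 2 3 4
  i=5: 1 2 3 3 4 5
  i=6: 1 2 3 4 5 6

second differences of R give the permutation w = (5, 1, 2, 6, 3, 4).

|D(w)|=6, |Ess(w)|=2:

[(1, 4, 0), (4, 4, 2)]


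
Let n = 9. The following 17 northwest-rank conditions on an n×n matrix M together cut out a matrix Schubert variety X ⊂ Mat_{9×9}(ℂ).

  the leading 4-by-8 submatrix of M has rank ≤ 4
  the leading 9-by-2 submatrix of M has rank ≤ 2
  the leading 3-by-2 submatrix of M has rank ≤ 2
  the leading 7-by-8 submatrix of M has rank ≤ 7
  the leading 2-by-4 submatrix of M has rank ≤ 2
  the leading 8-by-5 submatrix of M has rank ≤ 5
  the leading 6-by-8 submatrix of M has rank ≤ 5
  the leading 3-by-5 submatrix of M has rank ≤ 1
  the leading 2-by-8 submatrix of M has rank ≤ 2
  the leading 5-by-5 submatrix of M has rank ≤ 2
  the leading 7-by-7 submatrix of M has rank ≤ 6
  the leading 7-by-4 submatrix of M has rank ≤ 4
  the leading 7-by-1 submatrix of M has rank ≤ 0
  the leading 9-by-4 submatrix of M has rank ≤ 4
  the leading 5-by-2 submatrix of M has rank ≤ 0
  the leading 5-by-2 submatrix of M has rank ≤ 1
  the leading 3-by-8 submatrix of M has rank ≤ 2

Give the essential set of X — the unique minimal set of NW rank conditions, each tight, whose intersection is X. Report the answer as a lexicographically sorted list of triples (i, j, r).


Computing R[i][j] = min implied NW-rank bound (n=9, 17 conditions):

  i=1: 0 0 1 1 1 1 1 1 1
  i=2: 0 0 1 1 1 2 2 2 2
  i=3: 0 0 1 1 1 2 2 2 3
  i=4: 0 0 1 2 2 3 3 3 4
  i=5: 0 0 1 2 2 3 4 4 5
  i=6: 0 1 2 3 3 4 5 5 6
  i=7: 0 1 2 3 4 5 6 6 7
  i=8: 1 2 3 4 5 6 7 7 8
  i=9: 1 2 3 4 5 6 7 8 9

second differences of R give the permutation w = (3, 6, 9, 4, 7, 2, 5, 1, 8).

5 SE-corners of the 19-cell Rothe diagram give Ess(w):

[(3, 5, 1), (3, 8, 2), (5, 2, 0), (5, 5, 2), (7, 1, 0)]


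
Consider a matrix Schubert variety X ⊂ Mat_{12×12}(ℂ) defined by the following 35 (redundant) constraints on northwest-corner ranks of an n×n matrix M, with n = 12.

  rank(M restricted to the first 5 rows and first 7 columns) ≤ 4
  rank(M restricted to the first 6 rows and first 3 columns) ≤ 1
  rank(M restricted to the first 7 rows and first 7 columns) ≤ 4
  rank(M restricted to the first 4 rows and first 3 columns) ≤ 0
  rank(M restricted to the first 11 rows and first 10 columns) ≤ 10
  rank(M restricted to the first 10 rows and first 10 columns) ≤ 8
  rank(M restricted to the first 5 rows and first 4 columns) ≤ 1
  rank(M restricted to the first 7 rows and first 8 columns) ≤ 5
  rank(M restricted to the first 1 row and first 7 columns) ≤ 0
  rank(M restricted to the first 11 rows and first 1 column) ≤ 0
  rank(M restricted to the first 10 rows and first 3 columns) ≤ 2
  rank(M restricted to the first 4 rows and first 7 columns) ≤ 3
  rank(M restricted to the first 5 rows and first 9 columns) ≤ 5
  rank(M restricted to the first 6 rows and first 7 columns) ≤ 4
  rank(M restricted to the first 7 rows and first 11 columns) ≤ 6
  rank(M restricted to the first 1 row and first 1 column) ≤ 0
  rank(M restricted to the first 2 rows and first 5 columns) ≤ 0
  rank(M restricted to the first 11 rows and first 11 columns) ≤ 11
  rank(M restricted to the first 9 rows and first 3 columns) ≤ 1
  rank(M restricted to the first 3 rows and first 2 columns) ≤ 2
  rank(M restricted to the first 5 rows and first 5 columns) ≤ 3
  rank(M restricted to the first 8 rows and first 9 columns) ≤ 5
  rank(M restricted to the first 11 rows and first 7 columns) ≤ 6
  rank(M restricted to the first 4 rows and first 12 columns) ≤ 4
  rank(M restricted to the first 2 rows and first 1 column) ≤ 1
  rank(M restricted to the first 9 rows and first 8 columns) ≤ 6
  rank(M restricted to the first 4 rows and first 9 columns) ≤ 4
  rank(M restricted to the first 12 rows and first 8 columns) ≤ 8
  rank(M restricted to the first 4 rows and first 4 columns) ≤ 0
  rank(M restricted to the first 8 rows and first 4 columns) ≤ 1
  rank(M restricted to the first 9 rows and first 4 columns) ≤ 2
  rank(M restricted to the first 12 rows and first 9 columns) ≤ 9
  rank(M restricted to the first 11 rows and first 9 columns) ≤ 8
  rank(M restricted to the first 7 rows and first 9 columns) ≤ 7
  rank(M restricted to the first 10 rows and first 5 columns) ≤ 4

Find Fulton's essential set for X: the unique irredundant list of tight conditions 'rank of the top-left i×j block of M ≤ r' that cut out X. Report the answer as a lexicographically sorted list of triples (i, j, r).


Propagating the 35 rank bounds to every northwest block:

  row 1: 0, 0, 0, 0, 0, 0, 0, 1, 1, 1, 1, 1
  row 2: 0, 0, 0, 0, 0, 1, 1, 2, 2, 2, 2, 2
  row 3: 0, 0, 0, 0, 1, 2, 2, 3, 3, 3, 3, 3
  row 4: 0, 0, 0, 0, 1, 2, 3, 4, 4, 4, 4, 4
  row 5: 0, 1, 1, 1, 2, 3, 4, 5, 5, 5, 5, 5
  row 6: 0, 1, 1, 1, 2, 3, 4, 5, 5, 6, 6, 6
  row 7: 0, 1, 1, 1, 2, 3, 4, 5, 5, 6, 6, 7
  row 8: 0, 1, 1, 1, 2, 3, 4, 5, 5, 6, 7, 8
  row 9: 0, 1, 1, 2, 3, 4, 5, 6, 6, 7, 8, 9
  row 10: 0, 1, 2, 3, 4, 5, 6, 7, 7, 8, 9, 10
  row 11: 0, 1, 2, 3, 4, 5, 6, 7, 8, 9, 10, 11
  row 12: 1, 2, 3, 4, 5, 6, 7, 8, 9, 10, 11, 12

hence w(1..12) = (8, 6, 5, 7, 2, 10, 12, 11, 4, 3, 9, 1).

8 SE-corners of the 38-cell Rothe diagram give Ess(w):

[(1, 7, 0), (2, 5, 0), (4, 4, 0), (7, 11, 6), (8, 4, 1), (8, 9, 5), (9, 3, 1), (11, 1, 0)]
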